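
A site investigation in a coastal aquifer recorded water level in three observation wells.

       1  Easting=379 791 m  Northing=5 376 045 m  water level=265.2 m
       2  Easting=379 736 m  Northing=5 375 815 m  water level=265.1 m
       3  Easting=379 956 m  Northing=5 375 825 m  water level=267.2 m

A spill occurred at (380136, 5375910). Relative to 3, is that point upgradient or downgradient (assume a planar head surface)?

Taking 1 as reference: 2−1 = (-55, -230, -0.1); 3−1 = (165, -220, +2.0).
Determinant of the coordinate differences = (-55)·(-220) − 165·(-230) = 50050.
∂h/∂x = [(-0.1)·(-220) − (+2.0)·(-230)] / 50050 = +0.009630
∂h/∂y = [(-55)·(+2.0) − 165·(-0.1)] / 50050 = -0.001868
Head at (380136, 5375910) = 265.2 + (+0.009630)·(345) + (-0.001868)·(-135) = 268.77 m.
That is higher than the 267.2 m at 3, so the point is upgradient.

upgradient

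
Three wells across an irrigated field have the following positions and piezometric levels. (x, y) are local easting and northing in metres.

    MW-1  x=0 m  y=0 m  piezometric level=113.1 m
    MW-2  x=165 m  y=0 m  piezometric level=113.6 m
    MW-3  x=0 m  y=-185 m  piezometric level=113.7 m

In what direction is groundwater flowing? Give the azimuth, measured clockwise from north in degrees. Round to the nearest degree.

∂h/∂x = (113.6 − 113.1) / (165 − 0) = +0.003030
∂h/∂y = (113.7 − 113.1) / (-185 − 0) = -0.003243
Flow direction (−∇h) has components (-0.003030 E, +0.003243 N).
Azimuth = atan2(E, N) = atan2(-0.003030, +0.003243) = 316.9° ≈ 317°.

317°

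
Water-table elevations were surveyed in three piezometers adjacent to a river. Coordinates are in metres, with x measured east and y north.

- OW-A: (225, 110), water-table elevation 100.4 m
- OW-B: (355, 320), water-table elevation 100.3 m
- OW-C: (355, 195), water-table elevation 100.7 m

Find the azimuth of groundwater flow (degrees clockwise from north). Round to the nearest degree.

306°

Taking OW-A as reference: OW-B−OW-A = (130, 210, -0.1); OW-C−OW-A = (130, 85, +0.3).
Solve a·Δx + b·Δy = Δh: det = 130·85 − 130·210 = -16250.
∂h/∂x = [(-0.1)·85 − (+0.3)·210] / -16250 = +0.004400
∂h/∂y = [130·(+0.3) − 130·(-0.1)] / -16250 = -0.003200
Flow direction (−∇h) has components (-0.004400 E, +0.003200 N).
Azimuth = atan2(E, N) = atan2(-0.004400, +0.003200) = 306.0° ≈ 306°.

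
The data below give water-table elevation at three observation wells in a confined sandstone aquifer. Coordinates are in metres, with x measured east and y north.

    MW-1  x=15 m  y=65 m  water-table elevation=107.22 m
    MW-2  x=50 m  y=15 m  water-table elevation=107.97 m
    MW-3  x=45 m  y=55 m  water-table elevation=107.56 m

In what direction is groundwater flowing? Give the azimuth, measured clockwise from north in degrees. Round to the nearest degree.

318°

Taking MW-1 as reference: MW-2−MW-1 = (35, -50, +0.75); MW-3−MW-1 = (30, -10, +0.34).
Solve a·Δx + b·Δy = Δh: det = 35·(-10) − 30·(-50) = 1150.
∂h/∂x = [(+0.75)·(-10) − (+0.34)·(-50)] / 1150 = +0.008261
∂h/∂y = [35·(+0.34) − 30·(+0.75)] / 1150 = -0.009217
Flow direction (−∇h) has components (-0.008261 E, +0.009217 N).
Azimuth = atan2(E, N) = atan2(-0.008261, +0.009217) = 318.1° ≈ 318°.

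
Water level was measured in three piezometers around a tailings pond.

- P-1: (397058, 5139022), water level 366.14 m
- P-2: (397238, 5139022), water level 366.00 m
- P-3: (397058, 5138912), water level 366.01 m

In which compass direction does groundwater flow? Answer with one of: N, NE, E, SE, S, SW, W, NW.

∂h/∂x = (366.00 − 366.14) / (397238 − 397058) = -0.0007778
∂h/∂y = (366.01 − 366.14) / (5138912 − 5139022) = +0.001182
Flow = −∇h = (+0.0007778 east, -0.001182 north), which points southeast.

SE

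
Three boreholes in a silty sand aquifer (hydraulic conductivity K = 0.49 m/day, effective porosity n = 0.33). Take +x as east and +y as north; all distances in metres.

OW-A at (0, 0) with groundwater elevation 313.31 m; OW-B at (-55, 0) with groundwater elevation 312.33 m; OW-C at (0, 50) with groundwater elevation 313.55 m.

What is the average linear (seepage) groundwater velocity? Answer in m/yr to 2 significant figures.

10 m/yr

∂h/∂x = (312.33 − 313.31) / (-55 − 0) = +0.01782
∂h/∂y = (313.55 − 313.31) / (50 − 0) = +0.004800
|∇h| = √(0.01782² + 0.004800²) = 0.01846
Seepage velocity v = K·i/n = 0.49 × 0.01846 / 0.33 = 0.02741 m/day = 10.01 m/yr.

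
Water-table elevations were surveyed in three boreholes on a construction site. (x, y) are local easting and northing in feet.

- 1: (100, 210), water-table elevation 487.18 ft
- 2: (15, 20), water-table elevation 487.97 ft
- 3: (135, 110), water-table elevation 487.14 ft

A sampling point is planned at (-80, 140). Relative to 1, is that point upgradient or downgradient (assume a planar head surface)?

With h = a·x + b·y + c and 1 as origin, the differences give:
  (-85)·a + (-190)·b = +0.79
  35·a + (-100)·b = -0.04
Eliminate b (×(-100) and ×(-190), subtract): 15150·a = -86.600 → a = ∂h/∂x = -0.005716
Back-substitute: b = ∂h/∂y = -0.001601.
Head at (-80, 140) = 487.18 + (-0.005716)·(-180) + (-0.001601)·(-70) = 488.32 ft.
That is higher than the 487.18 ft at 1, so the point is upgradient.

upgradient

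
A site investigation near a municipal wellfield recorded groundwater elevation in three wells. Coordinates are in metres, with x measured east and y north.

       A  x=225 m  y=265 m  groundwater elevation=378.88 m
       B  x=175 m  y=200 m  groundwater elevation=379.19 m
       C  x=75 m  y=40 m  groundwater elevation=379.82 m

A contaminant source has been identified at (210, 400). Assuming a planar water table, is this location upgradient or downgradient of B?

With h = a·x + b·y + c and A as origin, the differences give:
  (-50)·a + (-65)·b = +0.31
  (-150)·a + (-225)·b = +0.94
Eliminate b (×(-225) and ×(-65), subtract): 1500·a = -8.650 → a = ∂h/∂x = -0.005767
Back-substitute: b = ∂h/∂y = -0.0003333.
Head at (210, 400) = 378.88 + (-0.005767)·(-15) + (-0.0003333)·(135) = 378.92 m.
That is lower than the 379.19 m at B, so the point is downgradient.

downgradient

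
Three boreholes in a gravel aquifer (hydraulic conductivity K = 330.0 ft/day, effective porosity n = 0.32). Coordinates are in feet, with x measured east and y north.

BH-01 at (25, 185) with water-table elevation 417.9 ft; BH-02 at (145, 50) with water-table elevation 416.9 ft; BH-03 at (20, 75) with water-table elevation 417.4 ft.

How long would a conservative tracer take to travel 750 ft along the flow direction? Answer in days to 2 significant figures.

130 days

With h = a·x + b·y + c and BH-01 as origin, the differences give:
  120·a + (-135)·b = -1.0
  (-5)·a + (-110)·b = -0.5
Eliminate b (×(-110) and ×(-135), subtract): -13875·a = 42.50 → a = ∂h/∂x = -0.003063
Back-substitute: b = ∂h/∂y = +0.004685.
|∇h| = √(-0.003063² + 0.004685²) = 0.005597
Seepage velocity v = K·i/n = 330.0 × 0.005597 / 0.32 = 5.772 ft/day.
t = 750 / 5.772 = 129.9 days.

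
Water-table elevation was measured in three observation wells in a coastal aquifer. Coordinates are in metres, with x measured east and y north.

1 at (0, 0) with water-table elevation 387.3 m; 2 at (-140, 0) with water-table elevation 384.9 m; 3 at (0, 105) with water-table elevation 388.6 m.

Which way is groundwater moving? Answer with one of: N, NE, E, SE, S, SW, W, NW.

∂h/∂x = (384.9 − 387.3) / (-140 − 0) = +0.01714
∂h/∂y = (388.6 − 387.3) / (105 − 0) = +0.01238
Flow = −∇h = (-0.01714 east, -0.01238 north), which points southwest.

SW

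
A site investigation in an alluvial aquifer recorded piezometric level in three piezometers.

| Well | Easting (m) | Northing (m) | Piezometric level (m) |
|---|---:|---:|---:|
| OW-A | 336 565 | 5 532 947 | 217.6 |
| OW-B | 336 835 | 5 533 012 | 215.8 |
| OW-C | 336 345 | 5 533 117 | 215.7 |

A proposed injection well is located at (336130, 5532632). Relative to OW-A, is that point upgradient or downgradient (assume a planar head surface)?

Three-point gradient (reference OW-A): Δ to OW-B = (270, 65, -1.8), Δ to OW-C = (-220, 170, -1.9).
∂h/∂x = -0.003032, ∂h/∂y = -0.01510 (det = 60200).
Head at (336130, 5532632) = 217.6 + (-0.003032)·(-435) + (-0.01510)·(-315) = 223.68 m.
That is higher than the 217.6 m at OW-A, so the point is upgradient.

upgradient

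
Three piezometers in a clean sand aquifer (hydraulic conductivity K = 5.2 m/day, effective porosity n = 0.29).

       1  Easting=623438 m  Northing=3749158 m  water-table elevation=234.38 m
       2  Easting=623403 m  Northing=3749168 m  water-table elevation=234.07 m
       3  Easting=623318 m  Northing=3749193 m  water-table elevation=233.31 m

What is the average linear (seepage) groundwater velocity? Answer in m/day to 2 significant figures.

0.21 m/day

With h = a·x + b·y + c and 1 as origin, the differences give:
  (-35)·a + 10·b = -0.31
  (-120)·a + 35·b = -1.07
Eliminate b (×35 and ×10, subtract): -25·a = -0.150 → a = ∂h/∂x = +0.006000
Back-substitute: b = ∂h/∂y = -0.010000.
|∇h| = √(0.006000² + -0.010000²) = 0.01166
Seepage velocity v = K·i/n = 5.2 × 0.01166 / 0.29 = 0.2091 m/day.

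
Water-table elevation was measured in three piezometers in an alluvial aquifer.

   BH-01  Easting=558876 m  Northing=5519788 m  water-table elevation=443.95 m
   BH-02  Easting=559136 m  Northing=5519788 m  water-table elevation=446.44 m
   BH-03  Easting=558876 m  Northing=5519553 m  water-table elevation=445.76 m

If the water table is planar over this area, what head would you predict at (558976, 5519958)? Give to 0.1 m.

443.6 m

∂h/∂x = (446.44 − 443.95) / (559136 − 558876) = +0.009577
∂h/∂y = (445.76 − 443.95) / (5519553 − 5519788) = -0.007702
h(558976, 5519958) = 443.95 + (+0.009577)·(100) + (-0.007702)·(170) = 443.95 +0.958 -1.309 = 443.598 m.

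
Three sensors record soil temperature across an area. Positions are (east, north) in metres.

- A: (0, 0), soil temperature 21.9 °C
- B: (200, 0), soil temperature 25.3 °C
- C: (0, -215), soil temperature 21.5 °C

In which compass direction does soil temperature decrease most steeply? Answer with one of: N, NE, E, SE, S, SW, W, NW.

∂T/∂x = (25.3 − 21.9) / (200 − 0) = +0.01700
∂T/∂y = (21.5 − 21.9) / (-215 − 0) = +0.001860
Steepest decrease is along −∇f = (-0.01700 E, -0.001860 N) → west.

W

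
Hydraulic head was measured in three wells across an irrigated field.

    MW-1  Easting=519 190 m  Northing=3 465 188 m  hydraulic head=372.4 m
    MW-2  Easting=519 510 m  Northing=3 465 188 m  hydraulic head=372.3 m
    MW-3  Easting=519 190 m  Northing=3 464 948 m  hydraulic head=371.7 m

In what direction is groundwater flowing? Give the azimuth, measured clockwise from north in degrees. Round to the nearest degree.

∂h/∂x = (372.3 − 372.4) / (519510 − 519190) = -0.0003125
∂h/∂y = (371.7 − 372.4) / (3464948 − 3465188) = +0.002917
Flow direction (−∇h) has components (+0.0003125 E, -0.002917 N).
Azimuth = atan2(E, N) = atan2(+0.0003125, -0.002917) = 173.9° ≈ 174°.

174°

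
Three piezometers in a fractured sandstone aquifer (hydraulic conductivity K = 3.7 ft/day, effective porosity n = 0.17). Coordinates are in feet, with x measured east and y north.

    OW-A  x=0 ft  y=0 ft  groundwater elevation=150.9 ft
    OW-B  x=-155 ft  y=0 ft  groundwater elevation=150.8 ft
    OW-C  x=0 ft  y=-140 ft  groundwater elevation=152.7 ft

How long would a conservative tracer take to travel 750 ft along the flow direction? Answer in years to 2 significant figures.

7.3 years

∂h/∂x = (150.8 − 150.9) / (-155 − 0) = +0.0006452
∂h/∂y = (152.7 − 150.9) / (-140 − 0) = -0.01286
|∇h| = √(0.0006452² + -0.01286²) = 0.01288
Seepage velocity v = K·i/n = 3.7 × 0.01288 / 0.17 = 0.2803 ft/day.
t = 750 / 0.2803 = 2676 days = 7.33 years.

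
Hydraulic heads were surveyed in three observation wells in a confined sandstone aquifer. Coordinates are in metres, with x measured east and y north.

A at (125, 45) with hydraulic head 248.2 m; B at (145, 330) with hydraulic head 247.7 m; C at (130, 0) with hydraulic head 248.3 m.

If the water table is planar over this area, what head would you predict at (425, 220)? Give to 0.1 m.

248.6 m

With h = a·x + b·y + c and A as origin, the differences give:
  20·a + 285·b = -0.5
  5·a + (-45)·b = +0.1
Eliminate b (×(-45) and ×285, subtract): -2325·a = -6.00 → a = ∂h/∂x = +0.002581
Back-substitute: b = ∂h/∂y = -0.001935.
h(425, 220) = 248.2 + (+0.002581)·(300) + (-0.001935)·(175) = 248.2 +0.774 -0.339 = 248.635 m.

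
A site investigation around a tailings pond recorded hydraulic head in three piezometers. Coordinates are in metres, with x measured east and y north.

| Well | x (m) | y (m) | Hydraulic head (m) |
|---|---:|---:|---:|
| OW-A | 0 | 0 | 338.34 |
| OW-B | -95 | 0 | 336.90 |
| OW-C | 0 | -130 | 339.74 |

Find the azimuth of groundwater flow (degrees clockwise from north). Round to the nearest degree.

∂h/∂x = (336.90 − 338.34) / (-95 − 0) = +0.01516
∂h/∂y = (339.74 − 338.34) / (-130 − 0) = -0.01077
Flow direction (−∇h) has components (-0.01516 E, +0.01077 N).
Azimuth = atan2(E, N) = atan2(-0.01516, +0.01077) = 305.4° ≈ 305°.

305°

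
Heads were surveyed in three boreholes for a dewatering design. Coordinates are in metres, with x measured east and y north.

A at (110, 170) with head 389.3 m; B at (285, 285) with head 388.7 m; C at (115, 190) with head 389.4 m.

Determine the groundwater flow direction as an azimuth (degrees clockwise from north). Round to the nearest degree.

With h = a·x + b·y + c and A as origin, the differences give:
  175·a + 115·b = -0.6
  5·a + 20·b = +0.1
Eliminate b (×20 and ×115, subtract): 2925·a = -23.50 → a = ∂h/∂x = -0.008034
Back-substitute: b = ∂h/∂y = +0.007009.
Flow direction (−∇h) has components (+0.008034 E, -0.007009 N).
Azimuth = atan2(E, N) = atan2(+0.008034, -0.007009) = 131.1° ≈ 131°.

131°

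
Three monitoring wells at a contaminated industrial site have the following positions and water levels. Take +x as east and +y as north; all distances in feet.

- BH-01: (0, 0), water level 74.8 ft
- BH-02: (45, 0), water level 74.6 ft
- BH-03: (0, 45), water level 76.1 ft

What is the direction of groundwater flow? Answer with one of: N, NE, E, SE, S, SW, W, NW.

S

∂h/∂x = (74.6 − 74.8) / (45 − 0) = -0.004444
∂h/∂y = (76.1 − 74.8) / (45 − 0) = +0.02889
Flow = −∇h = (+0.004444 east, -0.02889 north), which points south.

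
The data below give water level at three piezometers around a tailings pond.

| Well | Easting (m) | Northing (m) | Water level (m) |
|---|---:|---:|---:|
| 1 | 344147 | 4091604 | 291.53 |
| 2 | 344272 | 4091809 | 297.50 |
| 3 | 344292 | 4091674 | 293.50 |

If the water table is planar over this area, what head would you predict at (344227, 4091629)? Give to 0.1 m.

292.2 m

Taking 1 as reference: 2−1 = (125, 205, +5.97); 3−1 = (145, 70, +1.97).
Determinant of the coordinate differences = 125·70 − 145·205 = -20975.
∂h/∂x = [(+5.97)·70 − (+1.97)·205] / -20975 = -0.0006698
∂h/∂y = [125·(+1.97) − 145·(+5.97)] / -20975 = +0.02953
h(344227, 4091629) = 291.53 + (-0.0006698)·(80) + (+0.02953)·(25) = 291.53 -0.054 +0.738 = 292.215 m.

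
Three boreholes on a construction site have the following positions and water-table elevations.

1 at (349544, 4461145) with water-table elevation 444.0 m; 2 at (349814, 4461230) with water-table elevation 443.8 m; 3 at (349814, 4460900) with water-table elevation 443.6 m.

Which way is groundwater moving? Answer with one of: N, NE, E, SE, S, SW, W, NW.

With h = a·x + b·y + c and 1 as origin, the differences give:
  270·a + 85·b = -0.2
  270·a + (-245)·b = -0.4
Eliminate b (×(-245) and ×85, subtract): -89100·a = 83.00 → a = ∂h/∂x = -0.0009315
Back-substitute: b = ∂h/∂y = +0.0006061.
Flow = −∇h = (+0.0009315 east, -0.0006061 north), which points southeast.

SE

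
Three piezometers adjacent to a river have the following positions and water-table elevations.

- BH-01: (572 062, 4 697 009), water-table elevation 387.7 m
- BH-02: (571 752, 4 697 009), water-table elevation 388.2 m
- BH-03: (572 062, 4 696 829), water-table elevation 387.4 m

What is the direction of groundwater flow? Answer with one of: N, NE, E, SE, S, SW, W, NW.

SE

∂h/∂x = (388.2 − 387.7) / (571752 − 572062) = -0.001613
∂h/∂y = (387.4 − 387.7) / (4696829 − 4697009) = +0.001667
Flow = −∇h = (+0.001613 east, -0.001667 north), which points southeast.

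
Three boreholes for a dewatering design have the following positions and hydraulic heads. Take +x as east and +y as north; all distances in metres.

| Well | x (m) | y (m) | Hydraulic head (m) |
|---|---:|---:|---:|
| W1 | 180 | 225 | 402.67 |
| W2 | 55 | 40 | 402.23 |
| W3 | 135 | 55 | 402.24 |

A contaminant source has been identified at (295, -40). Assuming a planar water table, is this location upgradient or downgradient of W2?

downgradient

With h = a·x + b·y + c and W1 as origin, the differences give:
  (-125)·a + (-185)·b = -0.44
  (-45)·a + (-170)·b = -0.43
Eliminate b (×(-170) and ×(-185), subtract): 12925·a = -4.750 → a = ∂h/∂x = -0.0003675
Back-substitute: b = ∂h/∂y = +0.002627.
Head at (295, -40) = 402.67 + (-0.0003675)·(115) + (+0.002627)·(-265) = 401.93 m.
That is lower than the 402.23 m at W2, so the point is downgradient.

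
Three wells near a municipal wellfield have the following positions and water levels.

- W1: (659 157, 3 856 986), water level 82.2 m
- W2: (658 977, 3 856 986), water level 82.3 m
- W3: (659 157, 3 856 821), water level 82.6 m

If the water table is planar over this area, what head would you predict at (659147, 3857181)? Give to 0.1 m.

∂h/∂x = (82.3 − 82.2) / (658977 − 659157) = -0.0005556
∂h/∂y = (82.6 − 82.2) / (3856821 − 3856986) = -0.002424
h(659147, 3857181) = 82.2 + (-0.0005556)·(-10) + (-0.002424)·(195) = 82.2 +0.006 -0.473 = 81.733 m.

81.7 m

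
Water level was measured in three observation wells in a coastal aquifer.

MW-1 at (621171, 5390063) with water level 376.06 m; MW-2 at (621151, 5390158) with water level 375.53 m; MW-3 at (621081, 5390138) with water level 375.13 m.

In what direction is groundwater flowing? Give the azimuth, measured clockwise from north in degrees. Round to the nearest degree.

301°

With h = a·x + b·y + c and MW-1 as origin, the differences give:
  (-20)·a + 95·b = -0.53
  (-90)·a + 75·b = -0.93
Eliminate b (×75 and ×95, subtract): 7050·a = 48.600 → a = ∂h/∂x = +0.006894
Back-substitute: b = ∂h/∂y = -0.004128.
Flow direction (−∇h) has components (-0.006894 E, +0.004128 N).
Azimuth = atan2(E, N) = atan2(-0.006894, +0.004128) = 300.9° ≈ 301°.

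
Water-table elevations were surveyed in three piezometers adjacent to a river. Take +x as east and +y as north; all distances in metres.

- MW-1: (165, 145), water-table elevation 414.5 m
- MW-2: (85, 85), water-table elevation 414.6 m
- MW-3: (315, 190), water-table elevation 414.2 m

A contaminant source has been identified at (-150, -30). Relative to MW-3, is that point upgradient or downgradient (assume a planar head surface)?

Taking MW-1 as reference: MW-2−MW-1 = (-80, -60, +0.1); MW-3−MW-1 = (150, 45, -0.3).
Determinant of the coordinate differences = (-80)·45 − 150·(-60) = 5400.
∂h/∂x = [(+0.1)·45 − (-0.3)·(-60)] / 5400 = -0.002500
∂h/∂y = [(-80)·(-0.3) − 150·(+0.1)] / 5400 = +0.001667
Head at (-150, -30) = 414.5 + (-0.002500)·(-315) + (+0.001667)·(-175) = 415.00 m.
That is higher than the 414.2 m at MW-3, so the point is upgradient.

upgradient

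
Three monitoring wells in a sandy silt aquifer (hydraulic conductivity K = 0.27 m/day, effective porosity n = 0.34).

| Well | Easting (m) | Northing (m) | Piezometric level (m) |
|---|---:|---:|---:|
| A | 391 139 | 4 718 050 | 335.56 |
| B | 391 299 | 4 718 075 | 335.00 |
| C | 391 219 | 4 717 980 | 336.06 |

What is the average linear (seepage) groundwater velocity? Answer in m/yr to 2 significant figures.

With h = a·x + b·y + c and A as origin, the differences give:
  160·a + 25·b = -0.56
  80·a + (-70)·b = +0.50
Eliminate b (×(-70) and ×25, subtract): -13200·a = 26.700 → a = ∂h/∂x = -0.002023
Back-substitute: b = ∂h/∂y = -0.009455.
|∇h| = √(-0.002023² + -0.009455²) = 0.009669
Seepage velocity v = K·i/n = 0.27 × 0.009669 / 0.34 = 0.007678 m/day = 2.804 m/yr.

2.8 m/yr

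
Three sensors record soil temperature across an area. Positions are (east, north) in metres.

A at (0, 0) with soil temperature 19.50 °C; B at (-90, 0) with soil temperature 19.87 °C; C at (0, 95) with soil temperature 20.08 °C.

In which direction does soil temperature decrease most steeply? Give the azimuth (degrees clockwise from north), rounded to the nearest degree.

146°

∂T/∂x = (19.87 − 19.50) / (-90 − 0) = -0.004111
∂T/∂y = (20.08 − 19.50) / (95 − 0) = +0.006105
Steepest decrease is along −∇f: components (+0.004111 E, -0.006105 N).
Azimuth = atan2(+0.004111, -0.006105) = 146.0° ≈ 146°.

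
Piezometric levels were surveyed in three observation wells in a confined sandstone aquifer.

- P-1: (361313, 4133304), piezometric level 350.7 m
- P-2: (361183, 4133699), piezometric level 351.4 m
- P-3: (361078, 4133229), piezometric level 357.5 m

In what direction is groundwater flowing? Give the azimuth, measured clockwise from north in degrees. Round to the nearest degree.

Three-point gradient (reference P-1): Δ to P-2 = (-130, 395, +0.7), Δ to P-3 = (-235, -75, +6.8).
∂h/∂x = -0.02670, ∂h/∂y = -0.007014 (det = 102575).
Flow direction (−∇h) has components (+0.02670 E, +0.007014 N).
Azimuth = atan2(E, N) = atan2(+0.02670, +0.007014) = 75.3° ≈ 075°.

075°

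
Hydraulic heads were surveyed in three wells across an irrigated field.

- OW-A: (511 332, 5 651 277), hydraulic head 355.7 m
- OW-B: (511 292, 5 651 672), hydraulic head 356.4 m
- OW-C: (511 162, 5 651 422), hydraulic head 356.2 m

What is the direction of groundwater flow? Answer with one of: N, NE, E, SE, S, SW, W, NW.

With h = a·x + b·y + c and OW-A as origin, the differences give:
  (-40)·a + 395·b = +0.7
  (-170)·a + 145·b = +0.5
Eliminate b (×145 and ×395, subtract): 61350·a = -96.00 → a = ∂h/∂x = -0.001565
Back-substitute: b = ∂h/∂y = +0.001614.
Flow = −∇h = (+0.001565 east, -0.001614 north), which points southeast.

SE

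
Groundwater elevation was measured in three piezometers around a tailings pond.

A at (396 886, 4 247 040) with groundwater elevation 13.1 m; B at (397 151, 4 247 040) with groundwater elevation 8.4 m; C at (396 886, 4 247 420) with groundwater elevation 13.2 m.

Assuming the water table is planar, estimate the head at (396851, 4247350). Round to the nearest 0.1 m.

13.8 m

∂h/∂x = (8.4 − 13.1) / (397151 − 396886) = -0.01774
∂h/∂y = (13.2 − 13.1) / (4247420 − 4247040) = +0.0002632
h(396851, 4247350) = 13.1 + (-0.01774)·(-35) + (+0.0002632)·(310) = 13.1 +0.621 +0.082 = 13.802 m.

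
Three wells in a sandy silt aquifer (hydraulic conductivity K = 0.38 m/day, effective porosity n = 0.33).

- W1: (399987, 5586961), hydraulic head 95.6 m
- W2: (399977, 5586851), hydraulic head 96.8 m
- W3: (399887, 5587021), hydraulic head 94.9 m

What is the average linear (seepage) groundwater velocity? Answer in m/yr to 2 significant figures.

4.6 m/yr

With h = a·x + b·y + c and W1 as origin, the differences give:
  (-10)·a + (-110)·b = +1.2
  (-100)·a + 60·b = -0.7
Eliminate b (×60 and ×(-110), subtract): -11600·a = -5.00 → a = ∂h/∂x = +0.0004310
Back-substitute: b = ∂h/∂y = -0.01095.
|∇h| = √(0.0004310² + -0.01095²) = 0.01096
Seepage velocity v = K·i/n = 0.38 × 0.01096 / 0.33 = 0.01262 m/day = 4.609 m/yr.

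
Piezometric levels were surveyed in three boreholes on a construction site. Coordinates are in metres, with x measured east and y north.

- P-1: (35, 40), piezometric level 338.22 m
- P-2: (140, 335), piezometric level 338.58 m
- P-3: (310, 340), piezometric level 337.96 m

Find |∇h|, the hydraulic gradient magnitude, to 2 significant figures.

Taking P-1 as reference: P-2−P-1 = (105, 295, +0.36); P-3−P-1 = (275, 300, -0.26).
Solve a·Δx + b·Δy = Δh: det = 105·300 − 275·295 = -49625.
∂h/∂x = [(+0.36)·300 − (-0.26)·295] / -49625 = -0.003722
∂h/∂y = [105·(-0.26) − 275·(+0.36)] / -49625 = +0.002545
|∇h| = √(-0.003722² + 0.002545²) = 0.004509

0.0045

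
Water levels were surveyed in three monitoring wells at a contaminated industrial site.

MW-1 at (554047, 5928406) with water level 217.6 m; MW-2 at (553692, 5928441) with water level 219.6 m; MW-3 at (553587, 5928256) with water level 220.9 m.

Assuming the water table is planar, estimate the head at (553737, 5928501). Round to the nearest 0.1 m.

With h = a·x + b·y + c and MW-1 as origin, the differences give:
  (-355)·a + 35·b = +2.0
  (-460)·a + (-150)·b = +3.3
Eliminate b (×(-150) and ×35, subtract): 69350·a = -415.50 → a = ∂h/∂x = -0.005991
Back-substitute: b = ∂h/∂y = -0.003627.
h(553737, 5928501) = 217.6 + (-0.005991)·(-310) + (-0.003627)·(95) = 217.6 +1.857 -0.345 = 219.113 m.

219.1 m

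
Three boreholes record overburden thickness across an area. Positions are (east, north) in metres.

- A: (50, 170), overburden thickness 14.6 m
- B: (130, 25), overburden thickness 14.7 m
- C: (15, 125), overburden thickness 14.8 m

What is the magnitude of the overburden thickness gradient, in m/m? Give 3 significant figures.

Differences from A: to B (Δx, Δy, Δh) = (80, -145, +0.1); to C = (-35, -45, +0.2).
Determinant of the coordinate differences = 80·(-45) − (-35)·(-145) = -8675.
∂d/∂x = [(+0.1)·(-45) − (+0.2)·(-145)] / -8675 = -0.002824
∂d/∂y = [80·(+0.2) − (-35)·(+0.1)] / -8675 = -0.002248
|∇f| = √(-0.002824² + -0.002248²) = 0.003609 m/m

0.00361 m/m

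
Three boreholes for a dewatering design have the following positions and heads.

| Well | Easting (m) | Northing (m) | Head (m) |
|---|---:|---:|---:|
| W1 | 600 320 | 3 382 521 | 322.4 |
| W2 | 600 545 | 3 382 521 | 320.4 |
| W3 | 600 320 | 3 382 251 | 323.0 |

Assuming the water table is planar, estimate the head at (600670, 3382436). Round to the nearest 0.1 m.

∂h/∂x = (320.4 − 322.4) / (600545 − 600320) = -0.008889
∂h/∂y = (323.0 − 322.4) / (3382251 − 3382521) = -0.002222
h(600670, 3382436) = 322.4 + (-0.008889)·(350) + (-0.002222)·(-85) = 322.4 -3.111 +0.189 = 319.478 m.

319.5 m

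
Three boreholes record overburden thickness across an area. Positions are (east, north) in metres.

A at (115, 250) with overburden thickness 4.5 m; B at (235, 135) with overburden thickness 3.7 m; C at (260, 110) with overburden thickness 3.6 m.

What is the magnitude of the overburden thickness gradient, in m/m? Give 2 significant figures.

0.093 m/m

Three-point gradient (reference A): Δ to B = (120, -115, -0.8), Δ to C = (145, -140, -0.9).
∂d/∂x = -0.06800, ∂d/∂y = -0.06400 (det = -125).
|∇f| = √(-0.06800² + -0.06400²) = 0.09338 m/m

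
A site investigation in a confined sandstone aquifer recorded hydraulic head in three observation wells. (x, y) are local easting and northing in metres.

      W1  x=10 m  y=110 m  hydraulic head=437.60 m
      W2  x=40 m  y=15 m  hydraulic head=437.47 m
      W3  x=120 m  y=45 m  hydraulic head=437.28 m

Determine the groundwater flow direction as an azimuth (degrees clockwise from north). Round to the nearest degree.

With h = a·x + b·y + c and W1 as origin, the differences give:
  30·a + (-95)·b = -0.13
  110·a + (-65)·b = -0.32
Eliminate b (×(-65) and ×(-95), subtract): 8500·a = -21.950 → a = ∂h/∂x = -0.002582
Back-substitute: b = ∂h/∂y = +0.0005529.
Flow direction (−∇h) has components (+0.002582 E, -0.0005529 N).
Azimuth = atan2(E, N) = atan2(+0.002582, -0.0005529) = 102.1° ≈ 102°.

102°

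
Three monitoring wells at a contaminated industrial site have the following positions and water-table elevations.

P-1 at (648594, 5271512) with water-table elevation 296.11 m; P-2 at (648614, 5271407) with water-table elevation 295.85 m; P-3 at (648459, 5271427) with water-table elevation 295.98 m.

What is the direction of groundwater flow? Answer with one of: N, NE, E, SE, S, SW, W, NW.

Taking P-1 as reference: P-2−P-1 = (20, -105, -0.26); P-3−P-1 = (-135, -85, -0.13).
Solve a·Δx + b·Δy = Δh: det = 20·(-85) − (-135)·(-105) = -15875.
∂h/∂x = [(-0.26)·(-85) − (-0.13)·(-105)] / -15875 = -0.0005323
∂h/∂y = [20·(-0.13) − (-135)·(-0.26)] / -15875 = +0.002375
Flow = −∇h = (+0.0005323 east, -0.002375 north), which points south.

S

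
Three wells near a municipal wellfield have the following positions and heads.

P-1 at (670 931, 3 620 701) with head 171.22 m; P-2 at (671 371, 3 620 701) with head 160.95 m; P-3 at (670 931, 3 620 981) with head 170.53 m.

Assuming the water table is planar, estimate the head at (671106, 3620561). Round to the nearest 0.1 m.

167.5 m

∂h/∂x = (160.95 − 171.22) / (671371 − 670931) = -0.02334
∂h/∂y = (170.53 − 171.22) / (3620981 − 3620701) = -0.002464
h(671106, 3620561) = 171.22 + (-0.02334)·(175) + (-0.002464)·(-140) = 171.22 -4.085 +0.345 = 167.480 m.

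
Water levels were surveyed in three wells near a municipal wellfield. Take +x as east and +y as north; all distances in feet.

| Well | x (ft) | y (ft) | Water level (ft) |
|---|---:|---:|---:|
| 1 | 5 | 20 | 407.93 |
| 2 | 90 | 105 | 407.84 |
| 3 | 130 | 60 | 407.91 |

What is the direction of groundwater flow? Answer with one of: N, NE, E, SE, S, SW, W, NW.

Taking 1 as reference: 2−1 = (85, 85, -0.09); 3−1 = (125, 40, -0.02).
Determinant of the coordinate differences = 85·40 − 125·85 = -7225.
∂h/∂x = [(-0.09)·40 − (-0.02)·85] / -7225 = +0.0002630
∂h/∂y = [85·(-0.02) − 125·(-0.09)] / -7225 = -0.001322
Flow = −∇h = (-0.0002630 east, +0.001322 north), which points north.

N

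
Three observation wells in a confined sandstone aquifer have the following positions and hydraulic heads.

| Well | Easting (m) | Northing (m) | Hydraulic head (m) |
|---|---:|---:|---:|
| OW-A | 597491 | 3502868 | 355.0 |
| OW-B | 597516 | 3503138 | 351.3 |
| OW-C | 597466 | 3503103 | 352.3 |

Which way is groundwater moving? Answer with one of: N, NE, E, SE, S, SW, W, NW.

NE

Differences from OW-A: to OW-B (Δx, Δy, Δh) = (25, 270, -3.7); to OW-C = (-25, 235, -2.7).
Determinant of the coordinate differences = 25·235 − (-25)·270 = 12625.
∂h/∂x = [(-3.7)·235 − (-2.7)·270] / 12625 = -0.01113
∂h/∂y = [25·(-2.7) − (-25)·(-3.7)] / 12625 = -0.01267
Flow = −∇h = (+0.01113 east, +0.01267 north), which points northeast.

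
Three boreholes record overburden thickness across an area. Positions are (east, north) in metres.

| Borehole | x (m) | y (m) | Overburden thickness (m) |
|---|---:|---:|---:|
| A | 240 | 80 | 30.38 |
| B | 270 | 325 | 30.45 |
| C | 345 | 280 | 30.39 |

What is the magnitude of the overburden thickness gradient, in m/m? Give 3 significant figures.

Three-point gradient (reference A): Δ to B = (30, 245, +0.07), Δ to C = (105, 200, +0.01).
∂d/∂x = -0.0005856, ∂d/∂y = +0.0003574 (det = -19725).
|∇f| = √(-0.0005856² + 0.0003574²) = 0.000686 m/m

0.000686 m/m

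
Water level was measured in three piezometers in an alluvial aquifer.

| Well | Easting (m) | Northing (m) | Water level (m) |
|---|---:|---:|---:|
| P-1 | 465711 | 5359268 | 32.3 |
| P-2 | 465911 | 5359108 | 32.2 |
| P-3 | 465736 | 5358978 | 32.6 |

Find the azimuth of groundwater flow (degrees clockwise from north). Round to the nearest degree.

With h = a·x + b·y + c and P-1 as origin, the differences give:
  200·a + (-160)·b = -0.1
  25·a + (-290)·b = +0.3
Eliminate b (×(-290) and ×(-160), subtract): -54000·a = 77.00 → a = ∂h/∂x = -0.001426
Back-substitute: b = ∂h/∂y = -0.001157.
Flow direction (−∇h) has components (+0.001426 E, +0.001157 N).
Azimuth = atan2(E, N) = atan2(+0.001426, +0.001157) = 50.9° ≈ 051°.

051°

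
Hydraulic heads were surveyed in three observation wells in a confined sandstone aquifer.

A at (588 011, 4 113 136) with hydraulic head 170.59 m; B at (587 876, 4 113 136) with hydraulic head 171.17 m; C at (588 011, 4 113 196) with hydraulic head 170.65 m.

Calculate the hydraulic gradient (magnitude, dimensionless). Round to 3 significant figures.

0.00441

∂h/∂x = (171.17 − 170.59) / (587876 − 588011) = -0.004296
∂h/∂y = (170.65 − 170.59) / (4113196 − 4113136) = +0.001000
|∇h| = √(-0.004296² + 0.001000²) = 0.004411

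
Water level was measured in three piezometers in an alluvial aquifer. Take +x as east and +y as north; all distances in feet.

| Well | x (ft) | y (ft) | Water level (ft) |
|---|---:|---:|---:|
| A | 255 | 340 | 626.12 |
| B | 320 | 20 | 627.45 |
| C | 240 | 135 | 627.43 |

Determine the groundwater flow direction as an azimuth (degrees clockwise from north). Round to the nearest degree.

Differences from A: to B (Δx, Δy, Δh) = (65, -320, +1.33); to C = (-15, -205, +1.31).
Solve a·Δx + b·Δy = Δh: det = 65·(-205) − (-15)·(-320) = -18125.
∂h/∂x = [(+1.33)·(-205) − (+1.31)·(-320)] / -18125 = -0.008086
∂h/∂y = [65·(+1.31) − (-15)·(+1.33)] / -18125 = -0.005799
Flow direction (−∇h) has components (+0.008086 E, +0.005799 N).
Azimuth = atan2(E, N) = atan2(+0.008086, +0.005799) = 54.4° ≈ 054°.

054°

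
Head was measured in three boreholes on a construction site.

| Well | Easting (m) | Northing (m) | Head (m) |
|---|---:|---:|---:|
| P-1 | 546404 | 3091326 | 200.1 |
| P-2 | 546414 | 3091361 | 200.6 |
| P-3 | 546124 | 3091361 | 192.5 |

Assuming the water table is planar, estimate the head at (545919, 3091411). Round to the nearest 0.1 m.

With h = a·x + b·y + c and P-1 as origin, the differences give:
  10·a + 35·b = +0.5
  (-280)·a + 35·b = -7.6
Eliminate b (×35 and ×35, subtract): 10150·a = 283.50 → a = ∂h/∂x = +0.02793
Back-substitute: b = ∂h/∂y = +0.006305.
h(545919, 3091411) = 200.1 + (+0.02793)·(-485) + (+0.006305)·(85) = 200.1 -13.547 +0.536 = 187.089 m.

187.1 m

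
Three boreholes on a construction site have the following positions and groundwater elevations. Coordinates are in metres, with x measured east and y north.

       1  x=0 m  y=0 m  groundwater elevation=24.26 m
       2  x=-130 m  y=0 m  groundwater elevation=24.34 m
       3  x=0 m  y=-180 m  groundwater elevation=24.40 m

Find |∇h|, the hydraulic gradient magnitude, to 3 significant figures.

∂h/∂x = (24.34 − 24.26) / (-130 − 0) = -0.0006154
∂h/∂y = (24.40 − 24.26) / (-180 − 0) = -0.0007778
|∇h| = √(-0.0006154² + -0.0007778²) = 0.0009918

0.000992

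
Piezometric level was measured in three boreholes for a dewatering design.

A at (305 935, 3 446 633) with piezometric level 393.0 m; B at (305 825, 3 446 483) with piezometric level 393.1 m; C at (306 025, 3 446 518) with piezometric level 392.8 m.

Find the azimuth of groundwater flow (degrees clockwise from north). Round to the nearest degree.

Three-point gradient (reference A): Δ to B = (-110, -150, +0.1), Δ to C = (90, -115, -0.2).
∂h/∂x = -0.001587, ∂h/∂y = +0.0004971 (det = 26150).
Flow direction (−∇h) has components (+0.001587 E, -0.0004971 N).
Azimuth = atan2(E, N) = atan2(+0.001587, -0.0004971) = 107.4° ≈ 107°.

107°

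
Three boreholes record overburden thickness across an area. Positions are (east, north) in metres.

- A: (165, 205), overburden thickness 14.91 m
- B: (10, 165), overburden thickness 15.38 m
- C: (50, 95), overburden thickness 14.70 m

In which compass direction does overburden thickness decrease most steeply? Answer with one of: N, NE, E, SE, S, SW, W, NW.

With d = a·x + b·y + c and A as origin, the differences give:
  (-155)·a + (-40)·b = +0.47
  (-115)·a + (-110)·b = -0.21
Eliminate b (×(-110) and ×(-40), subtract): 12450·a = -60.100 → a = ∂d/∂x = -0.004827
Back-substitute: b = ∂d/∂y = +0.006956.
Steepest decrease is along −∇f = (+0.004827 E, -0.006956 N) → southeast.

SE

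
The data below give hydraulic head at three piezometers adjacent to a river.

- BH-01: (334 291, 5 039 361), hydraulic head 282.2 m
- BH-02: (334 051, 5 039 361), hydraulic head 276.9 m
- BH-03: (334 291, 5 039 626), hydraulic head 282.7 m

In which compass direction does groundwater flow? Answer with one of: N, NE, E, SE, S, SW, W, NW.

W

∂h/∂x = (276.9 − 282.2) / (334051 − 334291) = +0.02208
∂h/∂y = (282.7 − 282.2) / (5039626 − 5039361) = +0.001887
Flow = −∇h = (-0.02208 east, -0.001887 north), which points west.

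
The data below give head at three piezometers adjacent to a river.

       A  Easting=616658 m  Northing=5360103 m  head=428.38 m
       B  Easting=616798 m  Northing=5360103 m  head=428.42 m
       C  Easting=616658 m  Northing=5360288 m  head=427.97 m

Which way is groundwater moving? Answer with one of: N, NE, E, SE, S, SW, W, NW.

∂h/∂x = (428.42 − 428.38) / (616798 − 616658) = +0.0002857
∂h/∂y = (427.97 − 428.38) / (5360288 − 5360103) = -0.002216
Flow = −∇h = (-0.0002857 east, +0.002216 north), which points north.

N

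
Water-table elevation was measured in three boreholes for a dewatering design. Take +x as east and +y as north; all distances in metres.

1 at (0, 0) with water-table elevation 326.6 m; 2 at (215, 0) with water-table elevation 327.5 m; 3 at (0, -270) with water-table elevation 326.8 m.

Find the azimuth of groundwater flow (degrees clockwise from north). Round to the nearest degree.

280°

∂h/∂x = (327.5 − 326.6) / (215 − 0) = +0.004186
∂h/∂y = (326.8 − 326.6) / (-270 − 0) = -0.0007407
Flow direction (−∇h) has components (-0.004186 E, +0.0007407 N).
Azimuth = atan2(E, N) = atan2(-0.004186, +0.0007407) = 280.0° ≈ 280°.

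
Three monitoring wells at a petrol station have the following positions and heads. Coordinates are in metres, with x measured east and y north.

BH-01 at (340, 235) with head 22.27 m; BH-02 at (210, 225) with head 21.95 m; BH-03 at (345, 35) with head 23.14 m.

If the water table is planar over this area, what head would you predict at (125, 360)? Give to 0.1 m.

21.1 m

Taking BH-01 as reference: BH-02−BH-01 = (-130, -10, -0.32); BH-03−BH-01 = (5, -200, +0.87).
Determinant of the coordinate differences = (-130)·(-200) − 5·(-10) = 26050.
∂h/∂x = [(-0.32)·(-200) − (+0.87)·(-10)] / 26050 = +0.002791
∂h/∂y = [(-130)·(+0.87) − 5·(-0.32)] / 26050 = -0.004280
h(125, 360) = 22.27 + (+0.002791)·(-215) + (-0.004280)·(125) = 22.27 -0.600 -0.535 = 21.135 m.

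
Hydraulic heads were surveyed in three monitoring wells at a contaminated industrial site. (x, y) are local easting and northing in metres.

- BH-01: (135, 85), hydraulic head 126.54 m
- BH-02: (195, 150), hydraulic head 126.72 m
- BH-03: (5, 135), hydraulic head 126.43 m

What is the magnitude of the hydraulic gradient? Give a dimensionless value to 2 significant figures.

Differences from BH-01: to BH-02 (Δx, Δy, Δh) = (60, 65, +0.18); to BH-03 = (-130, 50, -0.11).
Determinant of the coordinate differences = 60·50 − (-130)·65 = 11450.
∂h/∂x = [(+0.18)·50 − (-0.11)·65] / 11450 = +0.001410
∂h/∂y = [60·(-0.11) − (-130)·(+0.18)] / 11450 = +0.001467
|∇h| = √(0.001410² + 0.001467²) = 0.002035

0.0020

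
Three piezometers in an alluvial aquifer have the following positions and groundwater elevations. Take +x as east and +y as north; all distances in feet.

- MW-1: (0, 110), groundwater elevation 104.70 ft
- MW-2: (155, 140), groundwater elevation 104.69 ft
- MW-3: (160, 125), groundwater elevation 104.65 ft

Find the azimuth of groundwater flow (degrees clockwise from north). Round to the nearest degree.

Three-point gradient (reference MW-1): Δ to MW-2 = (155, 30, -0.01), Δ to MW-3 = (160, 15, -0.05).
∂h/∂x = -0.0005455, ∂h/∂y = +0.002485 (det = -2475).
Flow direction (−∇h) has components (+0.0005455 E, -0.002485 N).
Azimuth = atan2(E, N) = atan2(+0.0005455, -0.002485) = 167.6° ≈ 168°.

168°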